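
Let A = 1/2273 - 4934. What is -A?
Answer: 11214981/2273 ≈ 4934.0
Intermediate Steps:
A = -11214981/2273 (A = 1/2273 - 4934 = -11214981/2273 ≈ -4934.0)
-A = -1*(-11214981/2273) = 11214981/2273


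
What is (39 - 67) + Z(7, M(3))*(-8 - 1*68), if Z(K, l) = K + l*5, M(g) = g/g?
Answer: -940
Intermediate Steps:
M(g) = 1
Z(K, l) = K + 5*l
(39 - 67) + Z(7, M(3))*(-8 - 1*68) = (39 - 67) + (7 + 5*1)*(-8 - 1*68) = -28 + (7 + 5)*(-8 - 68) = -28 + 12*(-76) = -28 - 912 = -940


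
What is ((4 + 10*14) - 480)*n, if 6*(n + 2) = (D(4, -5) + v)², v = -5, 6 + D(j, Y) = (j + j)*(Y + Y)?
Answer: -463064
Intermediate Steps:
D(j, Y) = -6 + 4*Y*j (D(j, Y) = -6 + (j + j)*(Y + Y) = -6 + (2*j)*(2*Y) = -6 + 4*Y*j)
n = 8269/6 (n = -2 + ((-6 + 4*(-5)*4) - 5)²/6 = -2 + ((-6 - 80) - 5)²/6 = -2 + (-86 - 5)²/6 = -2 + (⅙)*(-91)² = -2 + (⅙)*8281 = -2 + 8281/6 = 8269/6 ≈ 1378.2)
((4 + 10*14) - 480)*n = ((4 + 10*14) - 480)*(8269/6) = ((4 + 140) - 480)*(8269/6) = (144 - 480)*(8269/6) = -336*8269/6 = -463064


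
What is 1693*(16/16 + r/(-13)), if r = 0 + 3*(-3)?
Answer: 37246/13 ≈ 2865.1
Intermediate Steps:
r = -9 (r = 0 - 9 = -9)
1693*(16/16 + r/(-13)) = 1693*(16/16 - 9/(-13)) = 1693*(16*(1/16) - 9*(-1/13)) = 1693*(1 + 9/13) = 1693*(22/13) = 37246/13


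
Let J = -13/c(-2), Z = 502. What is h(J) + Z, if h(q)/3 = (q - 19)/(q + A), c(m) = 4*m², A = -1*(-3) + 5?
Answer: 56779/115 ≈ 493.73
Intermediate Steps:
A = 8 (A = 3 + 5 = 8)
J = -13/16 (J = -13/(4*(-2)²) = -13/(4*4) = -13/16 ≈ -0.81250)
h(q) = 3*(-19 + q)/(8 + q) (h(q) = 3*((q - 19)/(q + 8)) = 3*((-19 + q)/(8 + q)) = 3*(-19 + q)/(8 + q))
h(J) + Z = 3*(-19 - 13/16)/(8 - 13/16) + 502 = 3*(-317/16)/(115/16) + 502 = 3*(16/115)*(-317/16) + 502 = -951/115 + 502 = 56779/115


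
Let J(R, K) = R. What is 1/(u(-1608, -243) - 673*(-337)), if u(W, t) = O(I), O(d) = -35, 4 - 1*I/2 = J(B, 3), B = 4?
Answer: 1/226766 ≈ 4.4098e-6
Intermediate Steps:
I = 0 (I = 8 - 2*4 = 8 - 8 = 0)
u(W, t) = -35
1/(u(-1608, -243) - 673*(-337)) = 1/(-35 - 673*(-337)) = 1/(-35 + 226801) = 1/226766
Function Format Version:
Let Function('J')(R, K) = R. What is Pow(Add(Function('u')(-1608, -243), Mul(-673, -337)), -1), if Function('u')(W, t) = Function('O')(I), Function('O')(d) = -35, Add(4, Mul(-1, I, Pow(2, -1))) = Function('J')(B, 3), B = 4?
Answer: Rational(1, 226766) ≈ 4.4098e-6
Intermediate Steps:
I = 0 (I = Add(8, Mul(-2, 4)) = Add(8, -8) = 0)
Function('u')(W, t) = -35
Pow(Add(Function('u')(-1608, -243), Mul(-673, -337)), -1) = Pow(Add(-35, Mul(-673, -337)), -1) = Pow(Add(-35, 226801), -1) = Pow(226766, -1) = Rational(1, 226766)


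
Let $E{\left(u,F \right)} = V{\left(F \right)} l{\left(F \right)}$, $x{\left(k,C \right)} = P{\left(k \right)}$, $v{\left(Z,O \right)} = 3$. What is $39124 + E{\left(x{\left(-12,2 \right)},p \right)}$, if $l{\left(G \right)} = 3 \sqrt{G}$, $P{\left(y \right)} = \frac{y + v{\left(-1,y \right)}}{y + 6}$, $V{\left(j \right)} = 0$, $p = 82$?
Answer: $39124$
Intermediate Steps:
$P{\left(y \right)} = \frac{3 + y}{6 + y}$ ($P{\left(y \right)} = \frac{y + 3}{y + 6} = \frac{3 + y}{6 + y}$)
$x{\left(k,C \right)} = \frac{3 + k}{6 + k}$
$E{\left(u,F \right)} = 0$ ($E{\left(u,F \right)} = 0 \cdot 3 \sqrt{F} = 0$)
$39124 + E{\left(x{\left(-12,2 \right)},p \right)} = 39124 + 0 = 39124$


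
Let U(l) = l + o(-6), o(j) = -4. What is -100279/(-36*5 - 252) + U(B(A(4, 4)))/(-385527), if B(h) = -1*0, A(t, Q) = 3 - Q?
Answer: 12886754587/55515888 ≈ 232.13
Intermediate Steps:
B(h) = 0
U(l) = -4 + l (U(l) = l - 4 = -4 + l)
-100279/(-36*5 - 252) + U(B(A(4, 4)))/(-385527) = -100279/(-36*5 - 252) + (-4 + 0)/(-385527) = -100279/(-180 - 252) - 4*(-1/385527) = -100279/(-432) + 4/385527 = -100279*(-1/432) + 4/385527 = 100279/432 + 4/385527 = 12886754587/55515888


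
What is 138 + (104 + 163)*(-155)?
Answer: -41247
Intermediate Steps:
138 + (104 + 163)*(-155) = 138 + 267*(-155) = 138 - 41385 = -41247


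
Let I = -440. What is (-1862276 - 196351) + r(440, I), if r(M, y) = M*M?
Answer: -1865027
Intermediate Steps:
r(M, y) = M²
(-1862276 - 196351) + r(440, I) = (-1862276 - 196351) + 440² = -2058627 + 193600 = -1865027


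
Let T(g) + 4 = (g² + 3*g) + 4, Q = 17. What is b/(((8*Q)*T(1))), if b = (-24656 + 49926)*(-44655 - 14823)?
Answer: -375752265/136 ≈ -2.7629e+6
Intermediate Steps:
T(g) = g² + 3*g (T(g) = -4 + ((g² + 3*g) + 4) = -4 + (4 + g² + 3*g) = g² + 3*g)
b = -1503009060 (b = 25270*(-59478) = -1503009060)
b/(((8*Q)*T(1))) = -1503009060*1/(136*(3 + 1)) = -1503009060/(136*(1*4)) = -1503009060/(136*4) = -1503009060/544 = -1503009060*1/544 = -375752265/136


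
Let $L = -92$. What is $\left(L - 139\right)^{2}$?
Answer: $53361$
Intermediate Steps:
$\left(L - 139\right)^{2} = \left(-92 - 139\right)^{2} = \left(-231\right)^{2} = 53361$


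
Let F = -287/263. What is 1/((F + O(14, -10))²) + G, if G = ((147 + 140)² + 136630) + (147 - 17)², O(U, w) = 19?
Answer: 5233207075069/22184100 ≈ 2.3590e+5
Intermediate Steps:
F = -287/263 (F = -287*1/263 = -287/263 ≈ -1.0913)
G = 235899 (G = (287² + 136630) + 130² = (82369 + 136630) + 16900 = 218999 + 16900 = 235899)
1/((F + O(14, -10))²) + G = 1/((-287/263 + 19)²) + 235899 = 1/((4710/263)²) + 235899 = 1/(22184100/69169) + 235899 = 69169/22184100 + 235899 = 5233207075069/22184100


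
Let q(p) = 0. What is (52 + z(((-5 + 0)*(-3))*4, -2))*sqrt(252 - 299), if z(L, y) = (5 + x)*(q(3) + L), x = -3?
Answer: 172*I*sqrt(47) ≈ 1179.2*I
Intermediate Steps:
z(L, y) = 2*L (z(L, y) = (5 - 3)*(0 + L) = 2*L)
(52 + z(((-5 + 0)*(-3))*4, -2))*sqrt(252 - 299) = (52 + 2*(((-5 + 0)*(-3))*4))*sqrt(252 - 299) = (52 + 2*(-5*(-3)*4))*sqrt(-47) = (52 + 2*(15*4))*(I*sqrt(47)) = (52 + 2*60)*(I*sqrt(47)) = (52 + 120)*(I*sqrt(47)) = 172*(I*sqrt(47)) = 172*I*sqrt(47)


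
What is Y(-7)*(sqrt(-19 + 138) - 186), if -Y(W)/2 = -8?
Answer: -2976 + 16*sqrt(119) ≈ -2801.5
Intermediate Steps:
Y(W) = 16 (Y(W) = -2*(-8) = 16)
Y(-7)*(sqrt(-19 + 138) - 186) = 16*(sqrt(-19 + 138) - 186) = 16*(sqrt(119) - 186) = 16*(-186 + sqrt(119)) = -2976 + 16*sqrt(119)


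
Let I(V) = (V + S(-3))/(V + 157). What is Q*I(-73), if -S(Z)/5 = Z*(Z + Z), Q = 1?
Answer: -163/84 ≈ -1.9405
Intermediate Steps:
S(Z) = -10*Z**2 (S(Z) = -5*Z*(Z + Z) = -5*Z*2*Z = -10*Z**2)
I(V) = (-90 + V)/(157 + V) (I(V) = (V - 10*(-3)**2)/(V + 157) = (V - 10*9)/(157 + V) = (V - 90)/(157 + V) = (-90 + V)/(157 + V))
Q*I(-73) = 1*((-90 - 73)/(157 - 73)) = 1*(-163/84) = -163/84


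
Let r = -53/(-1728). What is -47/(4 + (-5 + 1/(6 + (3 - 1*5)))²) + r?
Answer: -1276931/734400 ≈ -1.7387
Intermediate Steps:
r = 53/1728 (r = -53*(-1/1728) = 53/1728 ≈ 0.030671)
-47/(4 + (-5 + 1/(6 + (3 - 1*5)))²) + r = -47/(4 + (-5 + 1/(6 + (3 - 1*5)))²) + 53/1728 = -47/(4 + (-5 + 1/(6 + (3 - 5)))²) + 53/1728 = -47/(4 + (-5 + 1/(6 - 2))²) + 53/1728 = -47/(4 + (-5 + 1/4)²) + 53/1728 = -47/(4 + (-5 + ¼)²) + 53/1728 = -47/(4 + (-19/4)²) + 53/1728 = -47/(4 + 361/16) + 53/1728 = -47/425/16 + 53/1728 = -47*16/425 + 53/1728 = -752/425 + 53/1728 = -1276931/734400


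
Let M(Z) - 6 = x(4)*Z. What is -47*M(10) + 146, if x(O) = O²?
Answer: -7656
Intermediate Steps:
M(Z) = 6 + 16*Z (M(Z) = 6 + 4²*Z = 6 + 16*Z)
-47*M(10) + 146 = -47*(6 + 16*10) + 146 = -47*(6 + 160) + 146 = -47*166 + 146 = -7802 + 146 = -7656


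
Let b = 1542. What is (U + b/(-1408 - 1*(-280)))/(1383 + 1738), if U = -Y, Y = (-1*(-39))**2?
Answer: -286205/586748 ≈ -0.48778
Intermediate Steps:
Y = 1521 (Y = 39**2 = 1521)
U = -1521 (U = -1*1521 = -1521)
(U + b/(-1408 - 1*(-280)))/(1383 + 1738) = (-1521 + 1542/(-1408 - 1*(-280)))/(1383 + 1738) = (-1521 + 1542/(-1408 + 280))/3121 = (-1521 + 1542/(-1128))*(1/3121) = (-1521 + 1542*(-1/1128))*(1/3121) = (-1521 - 257/188)*(1/3121) = -286205/188*1/3121 = -286205/586748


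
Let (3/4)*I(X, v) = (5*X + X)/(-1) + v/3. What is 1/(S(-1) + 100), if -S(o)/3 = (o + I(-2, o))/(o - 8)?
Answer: 27/2831 ≈ 0.0095373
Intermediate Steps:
I(X, v) = -8*X + 4*v/9 (I(X, v) = 4*((5*X + X)/(-1) + v/3)/3 = 4*((6*X)*(-1) + v*(1/3))/3 = 4*(-6*X + v/3)/3 = -8*X + 4*v/9)
S(o) = -3*(16 + 13*o/9)/(-8 + o) (S(o) = -3*(o + (-8*(-2) + 4*o/9))/(o - 8) = -3*(o + (16 + 4*o/9))/(-8 + o) = -3*(16 + 13*o/9)/(-8 + o))
1/(S(-1) + 100) = 1/((-144 - 13*(-1))/(3*(-8 - 1)) + 100) = 1/((1/3)*(-144 + 13)/(-9) + 100) = 1/((1/3)*(-1/9)*(-131) + 100) = 1/(131/27 + 100) = 1/(2831/27) = 27/2831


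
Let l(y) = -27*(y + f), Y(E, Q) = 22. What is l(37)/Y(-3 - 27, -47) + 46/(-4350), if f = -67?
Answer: 880622/23925 ≈ 36.808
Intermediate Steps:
l(y) = 1809 - 27*y (l(y) = -27*(y - 67) = -27*(-67 + y) = 1809 - 27*y)
l(37)/Y(-3 - 27, -47) + 46/(-4350) = (1809 - 27*37)/22 + 46/(-4350) = (1809 - 999)*(1/22) + 46*(-1/4350) = 810*(1/22) - 23/2175 = 405/11 - 23/2175 = 880622/23925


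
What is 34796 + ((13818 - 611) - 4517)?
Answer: 43486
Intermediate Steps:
34796 + ((13818 - 611) - 4517) = 34796 + (13207 - 4517) = 34796 + 8690 = 43486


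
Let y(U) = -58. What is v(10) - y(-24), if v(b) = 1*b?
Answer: 68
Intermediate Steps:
v(b) = b
v(10) - y(-24) = 10 - 1*(-58) = 10 + 58 = 68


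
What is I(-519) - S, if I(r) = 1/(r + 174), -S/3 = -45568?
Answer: -47162881/345 ≈ -1.3670e+5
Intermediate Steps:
S = 136704 (S = -3*(-45568) = 136704)
I(r) = 1/(174 + r)
I(-519) - S = 1/(174 - 519) - 1*136704 = 1/(-345) - 136704 = -1/345 - 136704 = -47162881/345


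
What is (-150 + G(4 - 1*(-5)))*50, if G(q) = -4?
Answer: -7700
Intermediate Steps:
(-150 + G(4 - 1*(-5)))*50 = (-150 - 4)*50 = -154*50 = -7700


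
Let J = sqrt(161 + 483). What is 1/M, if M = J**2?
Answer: 1/644 ≈ 0.0015528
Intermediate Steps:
J = 2*sqrt(161) (J = sqrt(644) = 2*sqrt(161) ≈ 25.377)
M = 644 (M = (2*sqrt(161))**2 = 644)
1/M = 1/644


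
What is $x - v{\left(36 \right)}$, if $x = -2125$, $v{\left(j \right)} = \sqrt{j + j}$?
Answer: $-2125 - 6 \sqrt{2} \approx -2133.5$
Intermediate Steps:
$v{\left(j \right)} = \sqrt{2} \sqrt{j}$ ($v{\left(j \right)} = \sqrt{2 j} = \sqrt{2} \sqrt{j}$)
$x - v{\left(36 \right)} = -2125 - \sqrt{2} \sqrt{36} = -2125 - \sqrt{2} \cdot 6 = -2125 - 6 \sqrt{2}$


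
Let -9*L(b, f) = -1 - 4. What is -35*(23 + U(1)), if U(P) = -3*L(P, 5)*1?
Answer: -2240/3 ≈ -746.67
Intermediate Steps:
L(b, f) = 5/9 (L(b, f) = -(-1 - 4)/9 = -1/9*(-5) = 5/9)
U(P) = -5/3 (U(P) = -3*5/9*1 = -5/3*1 = -5/3)
-35*(23 + U(1)) = -35*(23 - 5/3) = -35*64/3 = -2240/3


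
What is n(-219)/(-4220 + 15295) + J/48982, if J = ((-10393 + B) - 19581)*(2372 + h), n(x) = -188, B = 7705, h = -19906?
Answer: 2162193372917/271237825 ≈ 7971.6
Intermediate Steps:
J = 390464646 (J = ((-10393 + 7705) - 19581)*(2372 - 19906) = (-2688 - 19581)*(-17534) = -22269*(-17534) = 390464646)
n(-219)/(-4220 + 15295) + J/48982 = -188/(-4220 + 15295) + 390464646/48982 = -188/11075 + 390464646*(1/48982) = -188*1/11075 + 195232323/24491 = -188/11075 + 195232323/24491 = 2162193372917/271237825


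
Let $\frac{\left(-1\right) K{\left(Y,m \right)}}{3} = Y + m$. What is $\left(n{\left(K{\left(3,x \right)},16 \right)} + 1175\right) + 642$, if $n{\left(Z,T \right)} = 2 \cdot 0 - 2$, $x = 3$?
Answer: $1815$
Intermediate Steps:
$K{\left(Y,m \right)} = - 3 Y - 3 m$ ($K{\left(Y,m \right)} = - 3 \left(Y + m\right) = - 3 Y - 3 m$)
$n{\left(Z,T \right)} = -2$ ($n{\left(Z,T \right)} = 0 - 2 = -2$)
$\left(n{\left(K{\left(3,x \right)},16 \right)} + 1175\right) + 642 = \left(-2 + 1175\right) + 642 = 1173 + 642 = 1815$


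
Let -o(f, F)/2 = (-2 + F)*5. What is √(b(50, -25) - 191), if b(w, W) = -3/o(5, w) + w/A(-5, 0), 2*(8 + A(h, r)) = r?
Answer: I*√315590/40 ≈ 14.044*I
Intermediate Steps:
A(h, r) = -8 + r/2
o(f, F) = 20 - 10*F (o(f, F) = -2*(-2 + F)*5 = -2*(-10 + 5*F) = 20 - 10*F)
b(w, W) = -3/(20 - 10*w) - w/8 (b(w, W) = -3/(20 - 10*w) + w/(-8 + (½)*0) = -3/(20 - 10*w) + w/(-8 + 0) = -3/(20 - 10*w) + w/(-8) = -3/(20 - 10*w) + w*(-⅛) = -3/(20 - 10*w) - w/8)
√(b(50, -25) - 191) = √((12 - 5*50*(-2 + 50))/(40*(-2 + 50)) - 191) = √((1/40)*(12 - 5*50*48)/48 - 191) = √((1/40)*(1/48)*(12 - 12000) - 191) = √((1/40)*(1/48)*(-11988) - 191) = √(-999/160 - 191) = √(-31559/160) = I*√315590/40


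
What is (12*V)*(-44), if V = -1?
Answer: 528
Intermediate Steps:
(12*V)*(-44) = (12*(-1))*(-44) = -12*(-44) = 528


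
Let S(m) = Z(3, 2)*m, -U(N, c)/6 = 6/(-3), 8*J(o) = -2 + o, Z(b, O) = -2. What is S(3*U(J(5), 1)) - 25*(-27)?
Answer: 603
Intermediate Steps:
J(o) = -¼ + o/8 (J(o) = (-2 + o)/8 = -¼ + o/8)
U(N, c) = 12 (U(N, c) = -36/(-3) = -36*(-1)/3 = -6*(-2) = 12)
S(m) = -2*m
S(3*U(J(5), 1)) - 25*(-27) = -6*12 - 25*(-27) = -2*36 + 675 = -72 + 675 = 603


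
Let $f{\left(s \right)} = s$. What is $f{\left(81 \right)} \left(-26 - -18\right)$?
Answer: $-648$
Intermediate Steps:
$f{\left(81 \right)} \left(-26 - -18\right) = 81 \left(-26 - -18\right) = 81 \left(-26 + 18\right) = 81 \left(-8\right) = -648$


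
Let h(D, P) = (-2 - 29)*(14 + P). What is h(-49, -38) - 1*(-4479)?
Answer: 5223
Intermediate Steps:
h(D, P) = -434 - 31*P (h(D, P) = -31*(14 + P) = -434 - 31*P)
h(-49, -38) - 1*(-4479) = (-434 - 31*(-38)) - 1*(-4479) = (-434 + 1178) + 4479 = 744 + 4479 = 5223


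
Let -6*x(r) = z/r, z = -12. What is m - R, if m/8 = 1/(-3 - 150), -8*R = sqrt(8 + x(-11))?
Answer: -8/153 + sqrt(946)/88 ≈ 0.29722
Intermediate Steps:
x(r) = 2/r (x(r) = -(-2)/r = 2/r)
R = -sqrt(946)/88 (R = -sqrt(8 + 2/(-11))/8 = -sqrt(8 + 2*(-1/11))/8 = -sqrt(8 - 2/11)/8 = -sqrt(946)/88 ≈ -0.34951)
m = -8/153 (m = 8/(-3 - 150) = 8/(-153) = 8*(-1/153) = -8/153 ≈ -0.052288)
m - R = -8/153 - (-1)*sqrt(946)/88 = -8/153 + sqrt(946)/88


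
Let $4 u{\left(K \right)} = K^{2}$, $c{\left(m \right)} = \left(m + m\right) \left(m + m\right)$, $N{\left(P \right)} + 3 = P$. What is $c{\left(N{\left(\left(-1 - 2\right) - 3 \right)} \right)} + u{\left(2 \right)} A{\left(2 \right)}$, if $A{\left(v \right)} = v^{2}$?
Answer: $328$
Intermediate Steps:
$N{\left(P \right)} = -3 + P$
$c{\left(m \right)} = 4 m^{2}$ ($c{\left(m \right)} = 2 m 2 m = 4 m^{2}$)
$u{\left(K \right)} = \frac{K^{2}}{4}$
$c{\left(N{\left(\left(-1 - 2\right) - 3 \right)} \right)} + u{\left(2 \right)} A{\left(2 \right)} = 4 \left(-3 - 6\right)^{2} + \frac{2^{2}}{4} \cdot 2^{2} = 4 \left(-3 - 6\right)^{2} + \frac{1}{4} \cdot 4 \cdot 4 = 4 \left(-3 - 6\right)^{2} + 1 \cdot 4 = 4 \left(-9\right)^{2} + 4 = 4 \cdot 81 + 4 = 324 + 4 = 328$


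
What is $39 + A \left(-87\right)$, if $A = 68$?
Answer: $-5877$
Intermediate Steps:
$39 + A \left(-87\right) = 39 + 68 \left(-87\right) = 39 - 5916 = -5877$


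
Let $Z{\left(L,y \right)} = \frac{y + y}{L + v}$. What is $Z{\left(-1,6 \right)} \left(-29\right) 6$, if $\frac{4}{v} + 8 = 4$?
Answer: $1044$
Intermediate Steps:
$v = -1$ ($v = \frac{4}{-8 + 4} = \frac{4}{-4} = 4 \left(- \frac{1}{4}\right) = -1$)
$Z{\left(L,y \right)} = \frac{2 y}{-1 + L}$ ($Z{\left(L,y \right)} = \frac{y + y}{L - 1} = \frac{2 y}{-1 + L}$)
$Z{\left(-1,6 \right)} \left(-29\right) 6 = 2 \cdot 6 \frac{1}{-1 - 1} \left(-29\right) 6 = 2 \cdot 6 \frac{1}{-2} \left(-29\right) 6 = 2 \cdot 6 \left(- \frac{1}{2}\right) \left(-29\right) 6 = \left(-6\right) \left(-29\right) 6 = 174 \cdot 6 = 1044$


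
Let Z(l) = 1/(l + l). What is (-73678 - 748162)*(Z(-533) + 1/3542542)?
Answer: 727631658960/944087443 ≈ 770.72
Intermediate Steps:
Z(l) = 1/(2*l)
(-73678 - 748162)*(Z(-533) + 1/3542542) = (-73678 - 748162)*((½)/(-533) + 1/3542542) = -821840*((½)*(-1/533) + 1/3542542) = -821840*(-1/1066 + 1/3542542) = -821840*(-885369/944087443) = 727631658960/944087443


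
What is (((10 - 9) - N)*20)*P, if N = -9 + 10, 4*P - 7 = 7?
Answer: 0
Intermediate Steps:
P = 7/2 (P = 7/4 + (1/4)*7 = 7/4 + 7/4 = 7/2 ≈ 3.5000)
N = 1
(((10 - 9) - N)*20)*P = (((10 - 9) - 1*1)*20)*(7/2) = ((1 - 1)*20)*(7/2) = (0*20)*(7/2) = 0*(7/2) = 0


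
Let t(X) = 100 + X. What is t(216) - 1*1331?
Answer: -1015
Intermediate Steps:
t(216) - 1*1331 = (100 + 216) - 1*1331 = 316 - 1331 = -1015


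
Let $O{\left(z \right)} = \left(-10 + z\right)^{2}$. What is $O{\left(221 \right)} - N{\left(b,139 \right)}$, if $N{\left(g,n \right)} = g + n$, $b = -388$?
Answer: $44770$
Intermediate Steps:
$O{\left(221 \right)} - N{\left(b,139 \right)} = \left(-10 + 221\right)^{2} - \left(-388 + 139\right) = 211^{2} - -249 = 44521 + 249 = 44770$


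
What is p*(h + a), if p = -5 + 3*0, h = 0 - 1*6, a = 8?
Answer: -10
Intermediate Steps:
h = -6 (h = 0 - 6 = -6)
p = -5 (p = -5 + 0 = -5)
p*(h + a) = -5*(-6 + 8) = -5*2 = -10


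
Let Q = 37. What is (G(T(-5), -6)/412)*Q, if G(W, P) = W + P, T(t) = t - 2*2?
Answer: -555/412 ≈ -1.3471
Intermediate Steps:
T(t) = -4 + t (T(t) = t - 4 = -4 + t)
G(W, P) = P + W
(G(T(-5), -6)/412)*Q = ((-6 + (-4 - 5))/412)*37 = ((-6 - 9)*(1/412))*37 = -15*1/412*37 = -15/412*37 = -555/412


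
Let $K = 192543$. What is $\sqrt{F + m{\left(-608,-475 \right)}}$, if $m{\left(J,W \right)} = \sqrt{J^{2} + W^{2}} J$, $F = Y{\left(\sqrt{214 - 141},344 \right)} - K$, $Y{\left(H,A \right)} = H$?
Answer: $\sqrt{-192543 + \sqrt{73} - 11552 \sqrt{1649}} \approx 813.41 i$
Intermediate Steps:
$F = -192543 + \sqrt{73}$ ($F = \sqrt{214 - 141} - 192543 = \sqrt{73} - 192543 = -192543 + \sqrt{73} \approx -1.9253 \cdot 10^{5}$)
$m{\left(J,W \right)} = J \sqrt{J^{2} + W^{2}}$
$\sqrt{F + m{\left(-608,-475 \right)}} = \sqrt{\left(-192543 + \sqrt{73}\right) - 608 \sqrt{\left(-608\right)^{2} + \left(-475\right)^{2}}} = \sqrt{\left(-192543 + \sqrt{73}\right) - 608 \sqrt{369664 + 225625}} = \sqrt{\left(-192543 + \sqrt{73}\right) - 608 \sqrt{595289}} = \sqrt{\left(-192543 + \sqrt{73}\right) - 608 \cdot 19 \sqrt{1649}} = \sqrt{\left(-192543 + \sqrt{73}\right) - 11552 \sqrt{1649}} = \sqrt{-192543 + \sqrt{73} - 11552 \sqrt{1649}}$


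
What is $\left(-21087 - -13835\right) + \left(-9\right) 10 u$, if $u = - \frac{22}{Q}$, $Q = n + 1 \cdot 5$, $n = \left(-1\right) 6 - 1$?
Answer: $-8242$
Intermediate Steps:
$n = -7$ ($n = -6 - 1 = -7$)
$Q = -2$ ($Q = -7 + 1 \cdot 5 = -7 + 5 = -2$)
$u = 11$ ($u = - \frac{22}{-2} = \left(-22\right) \left(- \frac{1}{2}\right) = 11$)
$\left(-21087 - -13835\right) + \left(-9\right) 10 u = \left(-21087 - -13835\right) + \left(-9\right) 10 \cdot 11 = \left(-21087 + 13835\right) - 990 = -7252 - 990 = -8242$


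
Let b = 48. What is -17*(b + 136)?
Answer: -3128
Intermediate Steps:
-17*(b + 136) = -17*(48 + 136) = -17*184 = -3128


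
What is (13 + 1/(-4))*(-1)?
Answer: -51/4 ≈ -12.750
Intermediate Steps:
(13 + 1/(-4))*(-1) = (13 - 1/4)*(-1) = (51/4)*(-1) = -51/4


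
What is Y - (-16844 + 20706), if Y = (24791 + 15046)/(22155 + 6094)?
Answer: -109057801/28249 ≈ -3860.6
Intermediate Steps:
Y = 39837/28249 ≈ 1.4102
Y - (-16844 + 20706) = 39837/28249 - (-16844 + 20706) = 39837/28249 - 1*3862 = 39837/28249 - 3862 = -109057801/28249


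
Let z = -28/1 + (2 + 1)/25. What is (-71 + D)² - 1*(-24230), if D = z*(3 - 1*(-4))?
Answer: 59419466/625 ≈ 95071.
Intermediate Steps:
z = -697/25 (z = -28*1 + 3*(1/25) = -28 + 3/25 = -697/25 ≈ -27.880)
D = -4879/25 (D = -697*(3 - 1*(-4))/25 = -697*(3 + 4)/25 = -697/25*7 = -4879/25 ≈ -195.16)
(-71 + D)² - 1*(-24230) = (-71 - 4879/25)² - 1*(-24230) = (-6654/25)² + 24230 = 44275716/625 + 24230 = 59419466/625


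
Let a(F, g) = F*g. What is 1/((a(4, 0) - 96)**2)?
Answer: 1/9216 ≈ 0.00010851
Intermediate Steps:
1/((a(4, 0) - 96)**2) = 1/((4*0 - 96)**2) = 1/((0 - 96)**2) = 1/((-96)**2) = 1/9216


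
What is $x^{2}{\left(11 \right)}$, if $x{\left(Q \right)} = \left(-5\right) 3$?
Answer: $225$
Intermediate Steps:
$x{\left(Q \right)} = -15$
$x^{2}{\left(11 \right)} = \left(-15\right)^{2} = 225$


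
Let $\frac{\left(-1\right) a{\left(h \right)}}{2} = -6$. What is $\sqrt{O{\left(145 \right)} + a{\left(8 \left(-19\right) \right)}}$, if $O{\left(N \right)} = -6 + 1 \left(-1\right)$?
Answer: $\sqrt{5} \approx 2.2361$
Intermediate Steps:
$a{\left(h \right)} = 12$ ($a{\left(h \right)} = \left(-2\right) \left(-6\right) = 12$)
$O{\left(N \right)} = -7$ ($O{\left(N \right)} = -6 - 1 = -7$)
$\sqrt{O{\left(145 \right)} + a{\left(8 \left(-19\right) \right)}} = \sqrt{-7 + 12} = \sqrt{5}$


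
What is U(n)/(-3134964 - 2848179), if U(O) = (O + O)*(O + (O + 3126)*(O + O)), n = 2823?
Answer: -63218030514/1994381 ≈ -31698.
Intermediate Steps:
U(O) = 2*O*(O + 2*O*(3126 + O)) (U(O) = (2*O)*(O + (3126 + O)*(2*O)) = (2*O)*(O + 2*O*(3126 + O)) = 2*O*(O + 2*O*(3126 + O)))
U(n)/(-3134964 - 2848179) = (2823²*(12506 + 4*2823))/(-3134964 - 2848179) = (7969329*(12506 + 11292))/(-5983143) = (7969329*23798)*(-1/5983143) = 189654091542*(-1/5983143) = -63218030514/1994381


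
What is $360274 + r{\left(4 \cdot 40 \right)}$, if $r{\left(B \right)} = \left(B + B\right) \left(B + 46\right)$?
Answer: $426194$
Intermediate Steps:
$r{\left(B \right)} = 2 B \left(46 + B\right)$
$360274 + r{\left(4 \cdot 40 \right)} = 360274 + 2 \cdot 4 \cdot 40 \left(46 + 4 \cdot 40\right) = 360274 + 2 \cdot 160 \left(46 + 160\right) = 360274 + 2 \cdot 160 \cdot 206 = 360274 + 65920 = 426194$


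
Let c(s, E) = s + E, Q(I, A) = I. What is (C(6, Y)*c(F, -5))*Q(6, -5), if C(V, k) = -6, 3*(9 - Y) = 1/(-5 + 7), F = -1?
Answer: 216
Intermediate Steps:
Y = 53/6 (Y = 9 - 1/(3*(-5 + 7)) = 9 - 1/3/2 = 9 - 1/3*1/2 = 9 - 1/6 = 53/6 ≈ 8.8333)
c(s, E) = E + s
(C(6, Y)*c(F, -5))*Q(6, -5) = -6*(-5 - 1)*6 = -6*(-6)*6 = 36*6 = 216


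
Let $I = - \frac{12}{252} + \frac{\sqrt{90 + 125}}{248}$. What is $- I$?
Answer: $\frac{1}{21} - \frac{\sqrt{215}}{248} \approx -0.011505$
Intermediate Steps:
$I = - \frac{1}{21} + \frac{\sqrt{215}}{248}$ ($I = \left(-12\right) \frac{1}{252} + \sqrt{215} \cdot \frac{1}{248} = - \frac{1}{21} + \frac{\sqrt{215}}{248} \approx 0.011505$)
$- I = - (- \frac{1}{21} + \frac{\sqrt{215}}{248}) = \frac{1}{21} - \frac{\sqrt{215}}{248}$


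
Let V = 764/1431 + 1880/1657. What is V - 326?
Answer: -769044214/2371167 ≈ -324.33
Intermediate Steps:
V = 3956228/2371167 (V = 764*(1/1431) + 1880*(1/1657) = 764/1431 + 1880/1657 = 3956228/2371167 ≈ 1.6685)
V - 326 = 3956228/2371167 - 326 = -769044214/2371167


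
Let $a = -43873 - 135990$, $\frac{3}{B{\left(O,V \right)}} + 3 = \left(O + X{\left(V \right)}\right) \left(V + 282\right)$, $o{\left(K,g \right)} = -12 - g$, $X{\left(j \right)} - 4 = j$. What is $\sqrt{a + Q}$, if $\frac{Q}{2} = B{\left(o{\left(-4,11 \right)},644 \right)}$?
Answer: $\frac{i \sqrt{60244768309816285}}{578747} \approx 424.1 i$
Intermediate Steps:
$X{\left(j \right)} = 4 + j$
$B{\left(O,V \right)} = \frac{3}{-3 + \left(282 + V\right) \left(4 + O + V\right)}$ ($B{\left(O,V \right)} = \frac{3}{-3 + \left(O + \left(4 + V\right)\right) \left(V + 282\right)} = \frac{3}{-3 + \left(4 + O + V\right) \left(282 + V\right)} = \frac{3}{-3 + \left(282 + V\right) \left(4 + O + V\right)}$)
$Q = \frac{6}{578747}$ ($Q = 2 \frac{3}{1125 + 644^{2} + 282 \left(-12 - 11\right) + 286 \cdot 644 + \left(-12 - 11\right) 644} = 2 \frac{3}{1125 + 414736 + 282 \left(-12 - 11\right) + 184184 + \left(-12 - 11\right) 644} = 2 \frac{3}{1125 + 414736 + 282 \left(-23\right) + 184184 - 14812} = 2 \frac{3}{1125 + 414736 - 6486 + 184184 - 14812} = 2 \cdot \frac{3}{578747} = \frac{6}{578747} \approx 1.0367 \cdot 10^{-5}$)
$a = -179863$
$\sqrt{a + Q} = \sqrt{-179863 + \frac{6}{578747}} = \sqrt{- \frac{104095171655}{578747}} = \frac{i \sqrt{60244768309816285}}{578747}$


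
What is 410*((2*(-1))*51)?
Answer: -41820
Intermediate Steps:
410*((2*(-1))*51) = 410*(-2*51) = 410*(-102) = -41820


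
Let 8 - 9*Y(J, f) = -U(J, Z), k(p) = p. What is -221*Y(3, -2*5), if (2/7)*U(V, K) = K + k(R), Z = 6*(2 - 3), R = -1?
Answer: 2431/6 ≈ 405.17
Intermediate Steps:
Z = -6 (Z = 6*(-1) = -6)
U(V, K) = -7/2 + 7*K/2 (U(V, K) = 7*(K - 1)/2 = 7*(-1 + K)/2 = -7/2 + 7*K/2)
Y(J, f) = -11/6 (Y(J, f) = 8/9 - (-1)*(-7/2 + (7/2)*(-6))/9 = 8/9 - (-1)*(-7/2 - 21)/9 = 8/9 - (-1)*(-49)/(9*2) = 8/9 - 1/9*49/2 = 8/9 - 49/18 = -11/6)
-221*Y(3, -2*5) = -221*(-11/6) = 2431/6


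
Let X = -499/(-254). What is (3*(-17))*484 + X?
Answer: -6269237/254 ≈ -24682.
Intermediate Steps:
X = 499/254 (X = -499*(-1/254) = 499/254 ≈ 1.9646)
(3*(-17))*484 + X = (3*(-17))*484 + 499/254 = -51*484 + 499/254 = -24684 + 499/254 = -6269237/254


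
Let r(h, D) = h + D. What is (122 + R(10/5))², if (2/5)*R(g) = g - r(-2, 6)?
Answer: 13689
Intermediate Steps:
r(h, D) = D + h
R(g) = -10 + 5*g/2 (R(g) = 5*(g - (6 - 2))/2 = 5*(g - 1*4)/2 = 5*(g - 4)/2 = 5*(-4 + g)/2 = -10 + 5*g/2)
(122 + R(10/5))² = (122 + (-10 + 5*(10/5)/2))² = (122 + (-10 + 5*(10*(⅕))/2))² = (122 + (-10 + (5/2)*2))² = (122 + (-10 + 5))² = (122 - 5)² = 117² = 13689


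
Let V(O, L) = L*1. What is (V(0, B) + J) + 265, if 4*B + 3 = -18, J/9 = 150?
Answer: 6439/4 ≈ 1609.8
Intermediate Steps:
J = 1350 (J = 9*150 = 1350)
B = -21/4 (B = -3/4 + (1/4)*(-18) = -3/4 - 9/2 = -21/4 ≈ -5.2500)
V(O, L) = L
(V(0, B) + J) + 265 = (-21/4 + 1350) + 265 = 5379/4 + 265 = 6439/4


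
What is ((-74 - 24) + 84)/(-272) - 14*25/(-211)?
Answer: 49077/28696 ≈ 1.7102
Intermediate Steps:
((-74 - 24) + 84)/(-272) - 14*25/(-211) = (-98 + 84)*(-1/272) - 350*(-1/211) = -14*(-1/272) + 350/211 = 7/136 + 350/211 = 49077/28696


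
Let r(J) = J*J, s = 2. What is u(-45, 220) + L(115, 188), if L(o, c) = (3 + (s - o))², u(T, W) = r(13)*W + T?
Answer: 49235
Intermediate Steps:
r(J) = J²
u(T, W) = T + 169*W (u(T, W) = 13²*W + T = 169*W + T = T + 169*W)
L(o, c) = (5 - o)² (L(o, c) = (3 + (2 - o))² = (5 - o)²)
u(-45, 220) + L(115, 188) = (-45 + 169*220) + (5 - 1*115)² = (-45 + 37180) + (5 - 115)² = 37135 + (-110)² = 37135 + 12100 = 49235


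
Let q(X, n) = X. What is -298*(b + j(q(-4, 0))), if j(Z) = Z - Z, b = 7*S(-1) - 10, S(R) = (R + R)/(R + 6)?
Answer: 19072/5 ≈ 3814.4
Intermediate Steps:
S(R) = 2*R/(6 + R) (S(R) = (2*R)/(6 + R) = 2*R/(6 + R))
b = -64/5 (b = 7*(2*(-1)/(6 - 1)) - 10 = 7*(2*(-1)/5) - 10 = 7*(2*(-1)*(⅕)) - 10 = 7*(-⅖) - 10 = -14/5 - 10 = -64/5 ≈ -12.800)
j(Z) = 0
-298*(b + j(q(-4, 0))) = -298*(-64/5 + 0) = -298*(-64/5) = 19072/5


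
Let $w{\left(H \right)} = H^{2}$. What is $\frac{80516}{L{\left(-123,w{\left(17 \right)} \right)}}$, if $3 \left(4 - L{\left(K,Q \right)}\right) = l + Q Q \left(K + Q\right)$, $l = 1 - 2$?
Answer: $- \frac{80516}{4621491} \approx -0.017422$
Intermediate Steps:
$l = -1$
$L{\left(K,Q \right)} = \frac{13}{3} - \frac{Q^{2} \left(K + Q\right)}{3}$ ($L{\left(K,Q \right)} = 4 - \frac{-1 + Q Q \left(K + Q\right)}{3} = 4 - \frac{-1 + Q^{2} \left(K + Q\right)}{3} = 4 - \left(- \frac{1}{3} + \frac{Q^{2} \left(K + Q\right)}{3}\right) = \frac{13}{3} - \frac{Q^{2} \left(K + Q\right)}{3}$)
$\frac{80516}{L{\left(-123,w{\left(17 \right)} \right)}} = \frac{80516}{\frac{13}{3} - \frac{\left(17^{2}\right)^{3}}{3} - - 41 \left(17^{2}\right)^{2}} = \frac{80516}{\frac{13}{3} - \frac{289^{3}}{3} - - 41 \cdot 289^{2}} = \frac{80516}{\frac{13}{3} - \frac{24137569}{3} - \left(-41\right) 83521} = \frac{80516}{\frac{13}{3} - \frac{24137569}{3} + 3424361} = \frac{80516}{-4621491} = 80516 \left(- \frac{1}{4621491}\right) = - \frac{80516}{4621491}$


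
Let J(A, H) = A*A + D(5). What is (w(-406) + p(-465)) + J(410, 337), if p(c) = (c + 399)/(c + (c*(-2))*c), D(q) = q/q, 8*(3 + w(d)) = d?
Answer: 97000233733/577220 ≈ 1.6805e+5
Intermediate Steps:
w(d) = -3 + d/8
D(q) = 1
J(A, H) = 1 + A² (J(A, H) = A*A + 1 = A² + 1 = 1 + A²)
p(c) = (399 + c)/(c - 2*c²) (p(c) = (399 + c)/(c + (-2*c)*c) = (399 + c)/(c - 2*c²))
(w(-406) + p(-465)) + J(410, 337) = ((-3 + (⅛)*(-406)) + (-399 - 1*(-465))/((-465)*(-1 + 2*(-465)))) + (1 + 410²) = ((-3 - 203/4) - (-399 + 465)/(465*(-1 - 930))) + (1 + 168100) = (-215/4 - 1/465*66/(-931)) + 168101 = (-215/4 - 1/465*(-1/931)*66) + 168101 = (-215/4 + 22/144305) + 168101 = -31025487/577220 + 168101 = 97000233733/577220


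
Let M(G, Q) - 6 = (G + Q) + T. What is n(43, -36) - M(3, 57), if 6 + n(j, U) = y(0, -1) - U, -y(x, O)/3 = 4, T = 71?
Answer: -119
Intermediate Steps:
y(x, O) = -12 (y(x, O) = -3*4 = -12)
M(G, Q) = 77 + G + Q (M(G, Q) = 6 + ((G + Q) + 71) = 6 + (71 + G + Q) = 77 + G + Q)
n(j, U) = -18 - U (n(j, U) = -6 + (-12 - U) = -18 - U)
n(43, -36) - M(3, 57) = (-18 - 1*(-36)) - (77 + 3 + 57) = (-18 + 36) - 1*137 = 18 - 137 = -119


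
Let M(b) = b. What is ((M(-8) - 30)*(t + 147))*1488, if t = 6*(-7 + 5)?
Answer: -7633440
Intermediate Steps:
t = -12 (t = 6*(-2) = -12)
((M(-8) - 30)*(t + 147))*1488 = ((-8 - 30)*(-12 + 147))*1488 = -38*135*1488 = -5130*1488 = -7633440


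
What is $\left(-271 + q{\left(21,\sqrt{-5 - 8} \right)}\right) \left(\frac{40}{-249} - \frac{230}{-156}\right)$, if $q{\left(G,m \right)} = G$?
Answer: $- \frac{354375}{1079} \approx -328.43$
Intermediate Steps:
$\left(-271 + q{\left(21,\sqrt{-5 - 8} \right)}\right) \left(\frac{40}{-249} - \frac{230}{-156}\right) = \left(-271 + 21\right) \left(\frac{40}{-249} - \frac{230}{-156}\right) = - 250 \left(40 \left(- \frac{1}{249}\right) - - \frac{115}{78}\right) = - 250 \left(- \frac{40}{249} + \frac{115}{78}\right) = \left(-250\right) \frac{2835}{2158} = - \frac{354375}{1079}$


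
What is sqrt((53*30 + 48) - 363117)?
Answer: I*sqrt(361479) ≈ 601.23*I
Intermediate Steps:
sqrt((53*30 + 48) - 363117) = sqrt((1590 + 48) - 363117) = sqrt(1638 - 363117) = sqrt(-361479) = I*sqrt(361479)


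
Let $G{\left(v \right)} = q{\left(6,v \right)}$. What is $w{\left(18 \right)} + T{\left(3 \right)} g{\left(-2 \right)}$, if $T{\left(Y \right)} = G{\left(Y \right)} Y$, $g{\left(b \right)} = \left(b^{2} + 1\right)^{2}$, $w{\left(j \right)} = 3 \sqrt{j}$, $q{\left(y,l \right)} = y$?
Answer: $450 + 9 \sqrt{2} \approx 462.73$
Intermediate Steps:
$G{\left(v \right)} = 6$
$g{\left(b \right)} = \left(1 + b^{2}\right)^{2}$
$T{\left(Y \right)} = 6 Y$
$w{\left(18 \right)} + T{\left(3 \right)} g{\left(-2 \right)} = 3 \sqrt{18} + 6 \cdot 3 \left(1 + \left(-2\right)^{2}\right)^{2} = 3 \cdot 3 \sqrt{2} + 18 \left(1 + 4\right)^{2} = 9 \sqrt{2} + 18 \cdot 5^{2} = 9 \sqrt{2} + 18 \cdot 25 = 9 \sqrt{2} + 450 = 450 + 9 \sqrt{2}$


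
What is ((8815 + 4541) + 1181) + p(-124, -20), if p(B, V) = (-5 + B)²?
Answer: 31178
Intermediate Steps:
((8815 + 4541) + 1181) + p(-124, -20) = ((8815 + 4541) + 1181) + (-5 - 124)² = (13356 + 1181) + (-129)² = 14537 + 16641 = 31178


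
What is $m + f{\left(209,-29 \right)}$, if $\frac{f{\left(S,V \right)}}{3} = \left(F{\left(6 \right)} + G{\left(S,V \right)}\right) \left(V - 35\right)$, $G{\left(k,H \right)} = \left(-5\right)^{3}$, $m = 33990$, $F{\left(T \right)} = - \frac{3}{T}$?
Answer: $58086$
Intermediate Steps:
$G{\left(k,H \right)} = -125$
$f{\left(S,V \right)} = \frac{26355}{2} - \frac{753 V}{2}$ ($f{\left(S,V \right)} = 3 \left(- \frac{3}{6} - 125\right) \left(V - 35\right) = 3 \left(\left(-3\right) \frac{1}{6} - 125\right) \left(-35 + V\right) = 3 \left(- \frac{1}{2} - 125\right) \left(-35 + V\right) = 3 \left(- \frac{251 \left(-35 + V\right)}{2}\right) = 3 \left(\frac{8785}{2} - \frac{251 V}{2}\right) = \frac{26355}{2} - \frac{753 V}{2}$)
$m + f{\left(209,-29 \right)} = 33990 + \left(\frac{26355}{2} - - \frac{21837}{2}\right) = 33990 + \left(\frac{26355}{2} + \frac{21837}{2}\right) = 33990 + 24096 = 58086$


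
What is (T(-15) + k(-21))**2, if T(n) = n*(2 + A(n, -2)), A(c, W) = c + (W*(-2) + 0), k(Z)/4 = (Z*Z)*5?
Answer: 80192025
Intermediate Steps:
k(Z) = 20*Z**2 (k(Z) = 4*((Z*Z)*5) = 4*(Z**2*5) = 4*(5*Z**2) = 20*Z**2)
A(c, W) = c - 2*W (A(c, W) = c + (-2*W + 0) = c - 2*W)
T(n) = n*(6 + n) (T(n) = n*(2 + (n - 2*(-2))) = n*(2 + (n + 4)) = n*(2 + (4 + n)) = n*(6 + n))
(T(-15) + k(-21))**2 = (-15*(6 - 15) + 20*(-21)**2)**2 = (-15*(-9) + 20*441)**2 = (135 + 8820)**2 = 8955**2 = 80192025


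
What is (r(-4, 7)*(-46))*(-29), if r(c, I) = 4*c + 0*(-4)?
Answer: -21344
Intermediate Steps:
r(c, I) = 4*c (r(c, I) = 4*c + 0 = 4*c)
(r(-4, 7)*(-46))*(-29) = ((4*(-4))*(-46))*(-29) = -16*(-46)*(-29) = 736*(-29) = -21344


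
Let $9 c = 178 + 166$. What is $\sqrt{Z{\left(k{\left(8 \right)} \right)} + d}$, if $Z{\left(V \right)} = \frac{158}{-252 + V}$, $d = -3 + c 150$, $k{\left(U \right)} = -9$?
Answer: $\frac{\sqrt{43368311}}{87} \approx 75.695$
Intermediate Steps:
$c = \frac{344}{9}$ ($c = \frac{178 + 166}{9} = \frac{1}{9} \cdot 344 = \frac{344}{9} \approx 38.222$)
$d = \frac{17191}{3}$ ($d = -3 + \frac{344}{9} \cdot 150 = -3 + \frac{17200}{3} = \frac{17191}{3} \approx 5730.3$)
$\sqrt{Z{\left(k{\left(8 \right)} \right)} + d} = \sqrt{\frac{158}{-252 - 9} + \frac{17191}{3}} = \sqrt{\frac{158}{-261} + \frac{17191}{3}} = \sqrt{158 \left(- \frac{1}{261}\right) + \frac{17191}{3}} = \sqrt{- \frac{158}{261} + \frac{17191}{3}} = \sqrt{\frac{1495459}{261}} = \frac{\sqrt{43368311}}{87}$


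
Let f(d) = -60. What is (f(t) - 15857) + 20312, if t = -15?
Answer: 4395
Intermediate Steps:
(f(t) - 15857) + 20312 = (-60 - 15857) + 20312 = -15917 + 20312 = 4395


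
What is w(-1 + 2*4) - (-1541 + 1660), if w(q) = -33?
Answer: -152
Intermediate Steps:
w(-1 + 2*4) - (-1541 + 1660) = -33 - (-1541 + 1660) = -33 - 1*119 = -33 - 119 = -152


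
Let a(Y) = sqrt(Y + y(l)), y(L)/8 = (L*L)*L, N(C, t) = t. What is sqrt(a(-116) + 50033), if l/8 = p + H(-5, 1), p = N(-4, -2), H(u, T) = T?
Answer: sqrt(50033 + 18*I*sqrt(13)) ≈ 223.68 + 0.145*I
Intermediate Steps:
p = -2
l = -8 (l = 8*(-2 + 1) = 8*(-1) = -8)
y(L) = 8*L**3 (y(L) = 8*((L*L)*L) = 8*(L**2*L) = 8*L**3)
a(Y) = sqrt(-4096 + Y) (a(Y) = sqrt(Y + 8*(-8)**3) = sqrt(Y + 8*(-512)) = sqrt(Y - 4096) = sqrt(-4096 + Y))
sqrt(a(-116) + 50033) = sqrt(sqrt(-4096 - 116) + 50033) = sqrt(sqrt(-4212) + 50033) = sqrt(18*I*sqrt(13) + 50033) = sqrt(50033 + 18*I*sqrt(13))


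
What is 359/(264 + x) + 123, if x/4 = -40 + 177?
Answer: 100235/812 ≈ 123.44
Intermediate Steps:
x = 548 (x = 4*(-40 + 177) = 4*137 = 548)
359/(264 + x) + 123 = 359/(264 + 548) + 123 = 359/812 + 123 = 100235/812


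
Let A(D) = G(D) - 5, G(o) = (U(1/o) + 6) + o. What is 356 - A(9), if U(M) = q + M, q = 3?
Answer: 3086/9 ≈ 342.89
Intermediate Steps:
U(M) = 3 + M
G(o) = 9 + o + 1/o (G(o) = ((3 + 1/o) + 6) + o = (9 + 1/o) + o = 9 + o + 1/o)
A(D) = 4 + D + 1/D (A(D) = (9 + D + 1/D) - 5 = 4 + D + 1/D)
356 - A(9) = 356 - (4 + 9 + 1/9) = 356 - (4 + 9 + ⅑) = 356 - 1*118/9 = 356 - 118/9 = 3086/9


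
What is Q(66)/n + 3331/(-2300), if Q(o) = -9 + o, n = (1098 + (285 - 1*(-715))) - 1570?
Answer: -135639/101200 ≈ -1.3403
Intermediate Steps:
n = 528 (n = (1098 + (285 + 715)) - 1570 = (1098 + 1000) - 1570 = 2098 - 1570 = 528)
Q(66)/n + 3331/(-2300) = (-9 + 66)/528 + 3331/(-2300) = 57*(1/528) + 3331*(-1/2300) = 19/176 - 3331/2300 = -135639/101200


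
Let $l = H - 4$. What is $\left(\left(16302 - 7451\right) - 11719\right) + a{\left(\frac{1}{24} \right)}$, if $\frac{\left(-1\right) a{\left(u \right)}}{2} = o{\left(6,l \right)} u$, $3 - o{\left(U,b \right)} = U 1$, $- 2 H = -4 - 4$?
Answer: $- \frac{11471}{4} \approx -2867.8$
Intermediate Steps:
$H = 4$ ($H = - \frac{-4 - 4}{2} = \left(- \frac{1}{2}\right) \left(-8\right) = 4$)
$l = 0$ ($l = 4 - 4 = 0$)
$o{\left(U,b \right)} = 3 - U$ ($o{\left(U,b \right)} = 3 - U 1 = 3 - U$)
$a{\left(u \right)} = 6 u$ ($a{\left(u \right)} = - 2 \left(3 - 6\right) u = - 2 \left(- 3 u\right) = 6 u$)
$\left(\left(16302 - 7451\right) - 11719\right) + a{\left(\frac{1}{24} \right)} = \left(\left(16302 - 7451\right) - 11719\right) + \frac{6}{24} = \left(8851 - 11719\right) + 6 \cdot \frac{1}{24} = -2868 + \frac{1}{4} = - \frac{11471}{4}$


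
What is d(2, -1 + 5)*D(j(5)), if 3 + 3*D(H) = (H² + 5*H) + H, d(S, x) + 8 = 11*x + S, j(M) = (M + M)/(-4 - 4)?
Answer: -2717/24 ≈ -113.21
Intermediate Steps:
j(M) = -M/4 (j(M) = (2*M)/(-8) = (2*M)*(-⅛) = -M/4)
d(S, x) = -8 + S + 11*x (d(S, x) = -8 + (11*x + S) = -8 + (S + 11*x) = -8 + S + 11*x)
D(H) = -1 + 2*H + H²/3 (D(H) = -1 + ((H² + 5*H) + H)/3 = -1 + (H² + 6*H)/3 = -1 + (2*H + H²/3) = -1 + 2*H + H²/3)
d(2, -1 + 5)*D(j(5)) = (-8 + 2 + 11*(-1 + 5))*(-1 + 2*(-¼*5) + (-¼*5)²/3) = (-8 + 2 + 11*4)*(-1 + 2*(-5/4) + (-5/4)²/3) = (-8 + 2 + 44)*(-1 - 5/2 + (⅓)*(25/16)) = 38*(-1 - 5/2 + 25/48) = 38*(-143/48) = -2717/24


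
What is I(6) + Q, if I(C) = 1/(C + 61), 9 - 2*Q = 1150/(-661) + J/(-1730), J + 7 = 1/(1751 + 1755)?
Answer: 2891826470633/537234968120 ≈ 5.3828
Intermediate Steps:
J = -24541/3506 (J = -7 + 1/(1751 + 1755) = -7 + 1/3506 = -24541/3506 ≈ -6.9997)
Q = 43041911019/8018432360 (Q = 9/2 - (1150/(-661) - 24541/3506/(-1730))/2 = 9/2 - (1150*(-1/661) - 24541/3506*(-1/1730))/2 = 9/2 - (-1150/661 + 24541/6065380)/2 = 9/2 - ½*(-6958965399/4009216180) = 9/2 + 6958965399/8018432360 = 43041911019/8018432360 ≈ 5.3679)
I(C) = 1/(61 + C)
I(6) + Q = 1/(61 + 6) + 43041911019/8018432360 = 1/67 + 43041911019/8018432360 = 2891826470633/537234968120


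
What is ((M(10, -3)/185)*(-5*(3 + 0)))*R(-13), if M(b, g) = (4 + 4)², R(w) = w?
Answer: 2496/37 ≈ 67.459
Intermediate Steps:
M(b, g) = 64 (M(b, g) = 8² = 64)
((M(10, -3)/185)*(-5*(3 + 0)))*R(-13) = ((64/185)*(-5*(3 + 0)))*(-13) = ((64*(1/185))*(-5*3))*(-13) = ((64/185)*(-15))*(-13) = -192/37*(-13) = 2496/37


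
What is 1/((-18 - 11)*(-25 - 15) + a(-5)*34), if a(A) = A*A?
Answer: 1/2010 ≈ 0.00049751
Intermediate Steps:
a(A) = A²
1/((-18 - 11)*(-25 - 15) + a(-5)*34) = 1/((-18 - 11)*(-25 - 15) + (-5)²*34) = 1/(-29*(-40) + 25*34) = 1/(1160 + 850) = 1/2010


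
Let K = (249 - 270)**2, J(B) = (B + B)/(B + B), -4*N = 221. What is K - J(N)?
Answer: 440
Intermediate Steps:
N = -221/4 (N = -1/4*221 = -221/4 ≈ -55.250)
J(B) = 1 (J(B) = (2*B)/((2*B)) = (2*B)*(1/(2*B)) = 1)
K = 441 (K = (-21)**2 = 441)
K - J(N) = 441 - 1*1 = 441 - 1 = 440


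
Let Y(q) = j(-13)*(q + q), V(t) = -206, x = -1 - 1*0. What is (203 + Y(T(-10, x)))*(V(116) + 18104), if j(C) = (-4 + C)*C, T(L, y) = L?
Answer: -75475866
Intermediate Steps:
x = -1 (x = -1 + 0 = -1)
j(C) = C*(-4 + C)
Y(q) = 442*q (Y(q) = (-13*(-4 - 13))*(q + q) = (-13*(-17))*(2*q) = 221*(2*q) = 442*q)
(203 + Y(T(-10, x)))*(V(116) + 18104) = (203 + 442*(-10))*(-206 + 18104) = (203 - 4420)*17898 = -4217*17898 = -75475866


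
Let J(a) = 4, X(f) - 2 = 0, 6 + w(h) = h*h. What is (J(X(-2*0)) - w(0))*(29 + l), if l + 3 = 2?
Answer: 280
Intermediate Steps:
w(h) = -6 + h² (w(h) = -6 + h*h = -6 + h²)
X(f) = 2 (X(f) = 2 + 0 = 2)
l = -1 (l = -3 + 2 = -1)
(J(X(-2*0)) - w(0))*(29 + l) = (4 - (-6 + 0²))*(29 - 1) = (4 - (-6 + 0))*28 = (4 - 1*(-6))*28 = (4 + 6)*28 = 10*28 = 280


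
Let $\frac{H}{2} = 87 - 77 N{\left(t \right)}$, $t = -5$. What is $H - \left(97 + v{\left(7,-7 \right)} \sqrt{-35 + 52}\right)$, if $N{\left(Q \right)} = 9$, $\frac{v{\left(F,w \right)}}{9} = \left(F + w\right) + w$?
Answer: $-1309 + 63 \sqrt{17} \approx -1049.2$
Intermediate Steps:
$v{\left(F,w \right)} = 9 F + 18 w$ ($v{\left(F,w \right)} = 9 \left(\left(F + w\right) + w\right) = 9 \left(F + 2 w\right) = 9 F + 18 w$)
$H = -1212$ ($H = 2 \left(87 - 693\right) = 2 \left(-606\right) = -1212$)
$H - \left(97 + v{\left(7,-7 \right)} \sqrt{-35 + 52}\right) = -1212 - \left(97 + \left(9 \cdot 7 + 18 \left(-7\right)\right) \sqrt{-35 + 52}\right) = -1212 - \left(97 + \left(63 - 126\right) \sqrt{17}\right) = -1212 - \left(97 - 63 \sqrt{17}\right) = -1309 + 63 \sqrt{17}$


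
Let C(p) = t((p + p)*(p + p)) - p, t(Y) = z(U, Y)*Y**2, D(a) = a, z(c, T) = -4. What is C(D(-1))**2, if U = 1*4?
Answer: 3969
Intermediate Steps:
U = 4
t(Y) = -4*Y**2
C(p) = -p - 64*p**4 (C(p) = -4*(p + p)**4 - p = -4*16*p**4 - p = -64*p**4 - p = -p - 64*p**4)
C(D(-1))**2 = (-1*(-1) - 64*(-1)**4)**2 = (1 - 64*1)**2 = (1 - 64)**2 = (-63)**2 = 3969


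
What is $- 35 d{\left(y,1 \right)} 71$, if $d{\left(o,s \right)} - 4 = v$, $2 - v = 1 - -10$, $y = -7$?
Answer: $12425$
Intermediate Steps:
$v = -9$ ($v = 2 - \left(1 - -10\right) = 2 - \left(1 + 10\right) = 2 - 11 = -9$)
$d{\left(o,s \right)} = -5$ ($d{\left(o,s \right)} = 4 - 9 = -5$)
$- 35 d{\left(y,1 \right)} 71 = \left(-35\right) \left(-5\right) 71 = 175 \cdot 71 = 12425$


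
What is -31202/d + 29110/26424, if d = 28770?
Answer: 1084421/63351540 ≈ 0.017118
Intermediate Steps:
-31202/d + 29110/26424 = -31202/28770 + 29110/26424 = -31202*1/28770 + 29110*(1/26424) = -15601/14385 + 14555/13212 = 1084421/63351540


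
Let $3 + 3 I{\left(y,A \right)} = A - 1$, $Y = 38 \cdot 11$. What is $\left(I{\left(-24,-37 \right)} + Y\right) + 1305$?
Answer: $\frac{5128}{3} \approx 1709.3$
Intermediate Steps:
$Y = 418$
$I{\left(y,A \right)} = - \frac{4}{3} + \frac{A}{3}$ ($I{\left(y,A \right)} = -1 + \frac{A - 1}{3} = -1 + \frac{-1 + A}{3} = -1 + \left(- \frac{1}{3} + \frac{A}{3}\right) = - \frac{4}{3} + \frac{A}{3}$)
$\left(I{\left(-24,-37 \right)} + Y\right) + 1305 = \left(\left(- \frac{4}{3} + \frac{1}{3} \left(-37\right)\right) + 418\right) + 1305 = \left(\left(- \frac{4}{3} - \frac{37}{3}\right) + 418\right) + 1305 = \left(- \frac{41}{3} + 418\right) + 1305 = \frac{1213}{3} + 1305 = \frac{5128}{3}$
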